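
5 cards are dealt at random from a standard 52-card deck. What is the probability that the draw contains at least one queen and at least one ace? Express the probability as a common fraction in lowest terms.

6509/64974

There are C(52,5) = 2598960 possible draws.
By inclusion-exclusion on the complements, draws missing all queens or all aces: C(48,5) + C(48,5) − C(44,5) = 1712304 + 1712304 − 1086008 = 2338600.
So draws with at least one of each: 2598960 − 2338600 = 260360, probability 260360/2598960 = 6509/64974.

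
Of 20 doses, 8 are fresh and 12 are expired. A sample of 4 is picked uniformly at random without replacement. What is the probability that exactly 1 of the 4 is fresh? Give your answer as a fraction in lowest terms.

There are C(20,4) = 4845 ways to choose 4 from 20.
Selections with exactly 1 fresh: choose 1 of the 8 fresh and 3 of the 12 expired, C(8,1)·C(12,3) = 8·220 = 1760.
Probability = 1760/4845 = 352/969.

352/969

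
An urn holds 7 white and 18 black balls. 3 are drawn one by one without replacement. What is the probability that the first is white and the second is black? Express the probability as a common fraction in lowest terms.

21/100

Multiply the conditional probabilities at each draw: 7/25 · 18/24 = 126/600 = 21/100.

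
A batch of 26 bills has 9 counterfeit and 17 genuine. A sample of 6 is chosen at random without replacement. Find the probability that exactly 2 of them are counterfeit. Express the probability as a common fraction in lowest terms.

There are C(26,6) = 230230 ways to choose 6 from 26.
Selections with exactly 2 counterfeit: choose 2 of the 9 counterfeit and 4 of the 17 genuine, C(9,2)·C(17,4) = 36·2380 = 85680.
Probability = 85680/230230 = 1224/3289.

1224/3289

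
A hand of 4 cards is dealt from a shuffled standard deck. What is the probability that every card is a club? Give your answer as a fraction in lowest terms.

11/4165

There are C(52,4) = 270725 possible 4-card hands.
Hands that are all clubs: C(13,4) = 715.
Probability = 715/270725 = 11/4165.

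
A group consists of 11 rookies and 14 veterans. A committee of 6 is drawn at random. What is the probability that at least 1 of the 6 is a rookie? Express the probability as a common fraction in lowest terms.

There are C(25,6) = 177100 ways to choose the 6.
The complement is all 6 are veterans: C(14,6) = 3003.
Probability = 1 − 3003/177100 = 174097/177100 = 2261/2300.

2261/2300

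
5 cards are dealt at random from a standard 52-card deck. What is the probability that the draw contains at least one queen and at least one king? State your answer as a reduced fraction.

There are C(52,5) = 2598960 possible draws.
By inclusion-exclusion on the complements, draws missing all queens or all kings: C(48,5) + C(48,5) − C(44,5) = 1712304 + 1712304 − 1086008 = 2338600.
So draws with at least one of each: 2598960 − 2338600 = 260360, probability 260360/2598960 = 6509/64974.

6509/64974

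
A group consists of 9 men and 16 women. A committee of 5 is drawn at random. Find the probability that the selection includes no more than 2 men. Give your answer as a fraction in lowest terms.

974/1265

Total selections: C(25,5) = 53130.
Favorable selections (no more than 2 men): C(9,0)·C(16,5) + C(9,1)·C(16,4) + C(9,2)·C(16,3) = 4368 + 16380 + 20160 = 40908.
Probability = 40908/53130 = 974/1265.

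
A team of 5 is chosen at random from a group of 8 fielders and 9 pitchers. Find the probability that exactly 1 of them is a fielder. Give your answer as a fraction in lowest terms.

36/221

Total number of selections: C(17,5) = 6188.
Selections with exactly 1 fielder: choose 1 of the 8 fielders and 4 of the 9 pitchers, C(8,1)·C(9,4) = 8·126 = 1008.
Probability = 1008/6188 = 36/221.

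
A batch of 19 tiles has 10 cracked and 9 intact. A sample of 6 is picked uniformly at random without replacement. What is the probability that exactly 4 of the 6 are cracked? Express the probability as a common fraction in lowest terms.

Total number of selections: C(19,6) = 27132.
Selections with exactly 4 cracked: choose 4 of the 10 cracked and 2 of the 9 intact, C(10,4)·C(9,2) = 210·36 = 7560.
Probability = 7560/27132 = 90/323.

90/323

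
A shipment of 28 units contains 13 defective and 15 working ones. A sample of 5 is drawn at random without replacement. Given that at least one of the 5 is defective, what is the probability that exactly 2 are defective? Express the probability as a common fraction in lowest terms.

130/349

Work in counts. Selections with at least one defective: C(28,5) − C(15,5) = 98280 − 3003 = 95277.
Of those, selections where exactly 2 are defective: C(13,2)·C(15,3) = 78·455 = 35490.
Conditional probability = 35490/95277 = 130/349.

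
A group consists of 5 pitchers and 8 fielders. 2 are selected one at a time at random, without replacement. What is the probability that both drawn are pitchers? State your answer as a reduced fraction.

Multiply the conditional probabilities at each draw: 5/13 · 4/12 = 20/156 = 5/39.

5/39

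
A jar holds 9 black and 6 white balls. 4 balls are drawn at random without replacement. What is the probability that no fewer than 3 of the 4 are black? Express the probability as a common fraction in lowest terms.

Total selections: C(15,4) = 1365.
Favorable selections (no fewer than 3 black): C(9,3)·C(6,1) + C(9,4)·C(6,0) = 504 + 126 = 630.
Probability = 630/1365 = 6/13.

6/13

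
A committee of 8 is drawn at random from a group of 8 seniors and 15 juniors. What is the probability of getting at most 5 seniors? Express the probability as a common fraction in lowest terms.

487253/490314

There are C(23,8) = 490314 ways to choose the 8.
Count the complement (more than 5 seniors): C(8,6)·C(15,2) + C(8,7)·C(15,1) + C(8,8)·C(15,0) = 2940 + 120 + 1 = 3061.
Probability = 1 − 3061/490314 = 487253/490314.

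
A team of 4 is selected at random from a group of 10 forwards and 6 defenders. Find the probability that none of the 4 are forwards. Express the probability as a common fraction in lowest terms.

3/364

There are C(16,4) = 1820 possible selections.
Selections with no forwards (all defenders): C(6,4) = 15.
Probability = 15/1820 = 3/364.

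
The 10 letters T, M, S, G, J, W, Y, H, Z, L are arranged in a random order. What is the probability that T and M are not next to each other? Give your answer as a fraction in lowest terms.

4/5

There are 10! = 3628800 arrangements.
Arrangements with T and M adjacent: 2·9! = 725760.
So not adjacent: 3628800 − 725760 = 2903040, probability 2903040/3628800 = 4/5.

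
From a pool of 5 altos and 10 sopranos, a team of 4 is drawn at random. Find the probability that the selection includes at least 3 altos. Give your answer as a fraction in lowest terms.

1/13

There are C(15,4) = 1365 ways to choose the 4.
Favorable selections (at least 3 altos): C(5,3)·C(10,1) + C(5,4)·C(10,0) = 100 + 5 = 105.
Probability = 105/1365 = 1/13.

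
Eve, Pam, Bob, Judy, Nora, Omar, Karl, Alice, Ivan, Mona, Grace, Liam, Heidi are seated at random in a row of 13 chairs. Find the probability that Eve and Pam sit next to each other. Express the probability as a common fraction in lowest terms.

2/13

There are 13! = 6227020800 arrangements.
Treat Eve and Pam as a block: 12! arrangements of the blocks × 2 orders within the block = 2·479001600 = 958003200.
Probability = 958003200/6227020800 = 2/13.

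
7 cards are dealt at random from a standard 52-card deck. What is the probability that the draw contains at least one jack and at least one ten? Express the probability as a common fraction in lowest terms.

3105873/16723070

There are C(52,7) = 133784560 possible draws.
By inclusion-exclusion on the complements, draws missing all jacks or all tens: C(48,7) + C(48,7) − C(44,7) = 73629072 + 73629072 − 38320568 = 108937576.
So draws with at least one of each: 133784560 − 108937576 = 24846984, probability 24846984/133784560 = 3105873/16723070.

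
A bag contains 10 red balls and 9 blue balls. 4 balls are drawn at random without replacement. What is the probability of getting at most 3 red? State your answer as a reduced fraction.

There are C(19,4) = 3876 ways to choose the 4.
The complement is exactly 4 red: C(10,4)·C(9,0) = 210.
Probability = 1 − 210/3876 = 3666/3876 = 611/646.

611/646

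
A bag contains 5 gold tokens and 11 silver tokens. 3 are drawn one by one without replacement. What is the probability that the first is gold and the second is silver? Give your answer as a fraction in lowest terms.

11/48

Multiply the conditional probabilities at each draw: 5/16 · 11/15 = 55/240 = 11/48.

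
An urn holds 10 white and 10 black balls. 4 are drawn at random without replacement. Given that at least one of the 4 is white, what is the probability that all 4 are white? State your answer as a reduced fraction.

14/309

Work in counts. Selections with at least one white: C(20,4) − C(10,4) = 4845 − 210 = 4635.
Of those, selections where all 4 are white: C(10,4) = 210.
Conditional probability = 210/4635 = 14/309.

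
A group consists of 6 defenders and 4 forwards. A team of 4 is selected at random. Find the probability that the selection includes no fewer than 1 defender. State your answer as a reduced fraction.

There are C(10,4) = 210 ways to choose the 4.
The complement is all 4 are forwards: C(4,4) = 1.
Probability = 1 − 1/210 = 209/210.

209/210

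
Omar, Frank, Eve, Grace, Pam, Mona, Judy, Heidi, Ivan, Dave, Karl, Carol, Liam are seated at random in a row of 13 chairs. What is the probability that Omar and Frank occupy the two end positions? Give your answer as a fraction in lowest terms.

There are 13! = 6227020800 arrangements.
Place Omar and Frank at the ends in 2 ways, arrange the remaining 11 in 11! = 39916800 ways: 2·39916800 = 79833600.
Probability = 79833600/6227020800 = 1/78.

1/78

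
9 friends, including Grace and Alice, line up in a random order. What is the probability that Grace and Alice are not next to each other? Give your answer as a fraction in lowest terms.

There are 9! = 362880 arrangements.
Arrangements with Grace and Alice adjacent: 2·8! = 80640.
So not adjacent: 362880 − 80640 = 282240, probability 282240/362880 = 7/9.

7/9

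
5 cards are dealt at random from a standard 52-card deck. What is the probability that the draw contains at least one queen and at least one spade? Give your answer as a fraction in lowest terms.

There are C(52,5) = 2598960 possible draws.
By inclusion-exclusion on the complements, draws missing all queens or all spades: C(48,5) + C(39,5) − C(36,5) = 1712304 + 575757 − 376992 = 1911069.
So draws with at least one of each: 2598960 − 1911069 = 687891, probability 687891/2598960 = 229297/866320.

229297/866320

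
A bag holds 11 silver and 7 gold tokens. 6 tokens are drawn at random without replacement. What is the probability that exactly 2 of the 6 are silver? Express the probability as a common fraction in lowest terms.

The sample space is all 6-subsets of the 18: C(18,6) = 18564.
Selections with exactly 2 silver: choose 2 of the 11 silver and 4 of the 7 gold, C(11,2)·C(7,4) = 55·35 = 1925.
Probability = 1925/18564 = 275/2652.

275/2652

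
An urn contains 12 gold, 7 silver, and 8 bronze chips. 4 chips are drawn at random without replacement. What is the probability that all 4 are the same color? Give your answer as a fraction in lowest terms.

4/117

There are C(27,4) = 17550 ways to draw 4 chips.
All same color: C(12,4) + C(7,4) + C(8,4) = 495 + 35 + 70 = 600.
Probability = 600/17550 = 4/117.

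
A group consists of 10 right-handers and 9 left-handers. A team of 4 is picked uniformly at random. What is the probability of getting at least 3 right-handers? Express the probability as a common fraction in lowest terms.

Total selections: C(19,4) = 3876.
Favorable selections (at least 3 right-handers): C(10,3)·C(9,1) + C(10,4)·C(9,0) = 1080 + 210 = 1290.
Probability = 1290/3876 = 215/646.

215/646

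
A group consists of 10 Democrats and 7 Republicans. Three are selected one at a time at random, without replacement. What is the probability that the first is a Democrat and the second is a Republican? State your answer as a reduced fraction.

35/136

Multiply the conditional probabilities at each draw: 10/17 · 7/16 = 70/272 = 35/136.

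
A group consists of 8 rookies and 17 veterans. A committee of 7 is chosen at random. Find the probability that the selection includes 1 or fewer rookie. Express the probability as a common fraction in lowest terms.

Total selections: C(25,7) = 480700.
Favorable selections (1 or fewer rookie): C(8,0)·C(17,7) + C(8,1)·C(17,6) = 19448 + 99008 = 118456.
Probability = 118456/480700 = 29614/120175.

29614/120175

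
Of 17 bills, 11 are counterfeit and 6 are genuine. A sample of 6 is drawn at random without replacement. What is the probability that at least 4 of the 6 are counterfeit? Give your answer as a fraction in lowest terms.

Total selections: C(17,6) = 12376.
Favorable selections (at least 4 counterfeit): C(11,4)·C(6,2) + C(11,5)·C(6,1) + C(11,6)·C(6,0) = 4950 + 2772 + 462 = 8184.
Probability = 8184/12376 = 1023/1547.

1023/1547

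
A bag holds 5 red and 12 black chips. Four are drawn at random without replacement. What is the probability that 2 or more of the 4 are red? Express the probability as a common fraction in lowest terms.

157/476

There are C(17,4) = 2380 ways to choose the 4.
Favorable selections (2 or more red): C(5,2)·C(12,2) + C(5,3)·C(12,1) + C(5,4)·C(12,0) = 660 + 120 + 5 = 785.
Probability = 785/2380 = 157/476.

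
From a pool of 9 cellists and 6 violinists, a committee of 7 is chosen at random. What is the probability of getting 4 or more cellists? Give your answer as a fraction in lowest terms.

There are C(15,7) = 6435 ways to choose the 7.
Count the complement (fewer than 4 cellists): C(9,1)·C(6,6) + C(9,2)·C(6,5) + C(9,3)·C(6,4) = 9 + 216 + 1260 = 1485.
Probability = 1 − 1485/6435 = 4950/6435 = 10/13.

10/13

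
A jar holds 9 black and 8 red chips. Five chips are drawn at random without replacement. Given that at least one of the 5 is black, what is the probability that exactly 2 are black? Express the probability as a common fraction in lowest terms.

Work in counts. Selections with at least one black: C(17,5) − C(8,5) = 6188 − 56 = 6132.
Of those, selections where exactly 2 are black: C(9,2)·C(8,3) = 36·56 = 2016.
Conditional probability = 2016/6132 = 24/73.

24/73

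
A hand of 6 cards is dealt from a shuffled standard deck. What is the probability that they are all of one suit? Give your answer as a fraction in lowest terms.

There are C(52,6) = 20358520 possible 6-card hands.
Hands of one suit: 4 suits × C(13,6) = 4·1716 = 6864.
Probability = 6864/20358520 = 66/195755.

66/195755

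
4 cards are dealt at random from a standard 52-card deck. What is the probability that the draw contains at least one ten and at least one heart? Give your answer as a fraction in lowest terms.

There are C(52,4) = 270725 possible draws.
By inclusion-exclusion on the complements, draws missing all tens or all hearts: C(48,4) + C(39,4) − C(36,4) = 194580 + 82251 − 58905 = 217926.
So draws with at least one of each: 270725 − 217926 = 52799, probability 52799/270725.

52799/270725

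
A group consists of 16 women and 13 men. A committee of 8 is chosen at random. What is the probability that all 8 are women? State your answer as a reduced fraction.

2/667

There are C(29,8) = 4292145 possible selections.
Selections with all women: C(16,8) = 12870.
Probability = 12870/4292145 = 2/667.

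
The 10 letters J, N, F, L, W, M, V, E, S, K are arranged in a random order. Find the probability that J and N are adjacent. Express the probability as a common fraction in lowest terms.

There are 10! = 3628800 arrangements.
Treat J and N as a block: 9! arrangements of the blocks × 2 orders within the block = 2·362880 = 725760.
Probability = 725760/3628800 = 1/5.

1/5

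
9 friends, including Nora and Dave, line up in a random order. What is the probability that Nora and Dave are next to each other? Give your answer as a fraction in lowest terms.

2/9

There are 9! = 362880 arrangements.
Treat Nora and Dave as a block: 8! arrangements of the blocks × 2 orders within the block = 2·40320 = 80640.
Probability = 80640/362880 = 2/9.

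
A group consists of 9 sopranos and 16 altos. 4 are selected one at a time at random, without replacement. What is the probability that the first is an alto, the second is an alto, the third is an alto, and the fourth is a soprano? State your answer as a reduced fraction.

126/1265

Multiply the conditional probabilities at each draw: 16/25 · 15/24 · 14/23 · 9/22 = 30240/303600 = 126/1265.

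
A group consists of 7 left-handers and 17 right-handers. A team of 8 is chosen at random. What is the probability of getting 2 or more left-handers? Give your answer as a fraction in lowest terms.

Total selections: C(24,8) = 735471.
Favorable selections (2 or more left-handers): C(7,2)·C(17,6) + C(7,3)·C(17,5) + C(7,4)·C(17,4) + C(7,5)·C(17,3) + C(7,6)·C(17,2) + C(7,7)·C(17,1) = 259896 + 216580 + 83300 + 14280 + 952 + 17 = 575025.
Probability = 575025/735471 = 1025/1311.

1025/1311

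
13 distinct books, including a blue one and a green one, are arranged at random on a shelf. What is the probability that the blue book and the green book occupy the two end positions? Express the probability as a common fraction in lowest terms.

1/78

There are 13! = 6227020800 arrangements.
Place the blue book and the green book at the ends in 2 ways, arrange the remaining 11 in 11! = 39916800 ways: 2·39916800 = 79833600.
Probability = 79833600/6227020800 = 1/78.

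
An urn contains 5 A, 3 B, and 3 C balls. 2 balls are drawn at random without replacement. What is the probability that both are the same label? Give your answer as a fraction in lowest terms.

There are C(11,2) = 55 ways to draw 2 balls.
All same label: C(5,2) + C(3,2) + C(3,2) = 10 + 3 + 3 = 16.
Probability = 16/55.

16/55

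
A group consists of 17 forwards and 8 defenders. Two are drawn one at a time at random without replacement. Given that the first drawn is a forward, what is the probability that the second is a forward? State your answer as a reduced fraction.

2/3

After removing one forward, 24 remain: 16 forwards and 8 defenders.
So the probability the next is a forward is 16/24 = 2/3.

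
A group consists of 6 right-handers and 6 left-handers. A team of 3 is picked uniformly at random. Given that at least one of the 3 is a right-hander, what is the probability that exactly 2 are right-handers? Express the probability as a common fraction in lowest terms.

Work in counts. Selections with at least one right-hander: C(12,3) − C(6,3) = 220 − 20 = 200.
Of those, selections where exactly 2 are right-handers: C(6,2)·C(6,1) = 15·6 = 90.
Conditional probability = 90/200 = 9/20.

9/20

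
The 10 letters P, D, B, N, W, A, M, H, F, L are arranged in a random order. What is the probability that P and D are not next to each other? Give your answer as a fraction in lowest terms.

There are 10! = 3628800 arrangements.
Arrangements with P and D adjacent: 2·9! = 725760.
So not adjacent: 3628800 − 725760 = 2903040, probability 2903040/3628800 = 4/5.

4/5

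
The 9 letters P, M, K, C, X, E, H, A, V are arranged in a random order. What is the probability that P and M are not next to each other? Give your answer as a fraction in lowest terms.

7/9

There are 9! = 362880 arrangements.
Arrangements with P and M adjacent: 2·8! = 80640.
So not adjacent: 362880 − 80640 = 282240, probability 282240/362880 = 7/9.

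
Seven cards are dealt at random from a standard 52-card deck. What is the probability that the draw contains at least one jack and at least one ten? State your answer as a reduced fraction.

There are C(52,7) = 133784560 possible draws.
By inclusion-exclusion on the complements, draws missing all jacks or all tens: C(48,7) + C(48,7) − C(44,7) = 73629072 + 73629072 − 38320568 = 108937576.
So draws with at least one of each: 133784560 − 108937576 = 24846984, probability 24846984/133784560 = 3105873/16723070.

3105873/16723070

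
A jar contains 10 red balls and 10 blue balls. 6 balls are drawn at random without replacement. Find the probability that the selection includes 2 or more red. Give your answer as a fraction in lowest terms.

There are C(20,6) = 38760 ways to choose the 6.
Count the complement (fewer than 2 red): C(10,0)·C(10,6) + C(10,1)·C(10,5) = 210 + 2520 = 2730.
Probability = 1 − 2730/38760 = 36030/38760 = 1201/1292.

1201/1292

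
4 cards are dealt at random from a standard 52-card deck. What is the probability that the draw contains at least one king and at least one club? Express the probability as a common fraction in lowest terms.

52799/270725

There are C(52,4) = 270725 possible draws.
By inclusion-exclusion on the complements, draws missing all kings or all clubs: C(48,4) + C(39,4) − C(36,4) = 194580 + 82251 − 58905 = 217926.
So draws with at least one of each: 270725 − 217926 = 52799, probability 52799/270725.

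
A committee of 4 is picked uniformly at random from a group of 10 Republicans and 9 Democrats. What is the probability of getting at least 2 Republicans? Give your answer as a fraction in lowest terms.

Total selections: C(19,4) = 3876.
Count the complement (fewer than 2 Republicans): C(10,0)·C(9,4) + C(10,1)·C(9,3) = 126 + 840 = 966.
Probability = 1 − 966/3876 = 2910/3876 = 485/646.

485/646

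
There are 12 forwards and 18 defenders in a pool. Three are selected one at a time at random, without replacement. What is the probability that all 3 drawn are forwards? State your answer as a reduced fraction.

11/203

Multiply the conditional probabilities at each draw: 12/30 · 11/29 · 10/28 = 1320/24360 = 11/203.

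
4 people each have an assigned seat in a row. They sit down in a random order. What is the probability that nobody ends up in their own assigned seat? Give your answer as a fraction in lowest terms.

There are 4! = 24 seatings.
By inclusion-exclusion, seatings with no fixed points: C(4,0)·4! − C(4,1)·3! + C(4,2)·2! − C(4,3)·1! + C(4,4)·0! = 9.
Probability = 9/24 = 3/8.

3/8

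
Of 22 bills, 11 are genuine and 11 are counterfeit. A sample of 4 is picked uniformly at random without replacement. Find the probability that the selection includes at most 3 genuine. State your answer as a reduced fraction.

There are C(22,4) = 7315 ways to choose the 4.
The complement is exactly 4 genuine: C(11,4)·C(11,0) = 330.
Probability = 1 − 330/7315 = 6985/7315 = 127/133.

127/133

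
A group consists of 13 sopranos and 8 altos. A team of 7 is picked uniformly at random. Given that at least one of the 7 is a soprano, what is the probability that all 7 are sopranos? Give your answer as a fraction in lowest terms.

Work in counts. Selections with at least one soprano: C(21,7) − C(8,7) = 116280 − 8 = 116272.
Of those, selections where all 7 are sopranos: C(13,7) = 1716.
Conditional probability = 1716/116272 = 33/2236.

33/2236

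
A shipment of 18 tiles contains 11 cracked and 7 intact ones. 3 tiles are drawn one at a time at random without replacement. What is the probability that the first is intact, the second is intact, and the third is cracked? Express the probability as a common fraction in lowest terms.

77/816

Multiply the conditional probabilities at each draw: 7/18 · 6/17 · 11/16 = 462/4896 = 77/816.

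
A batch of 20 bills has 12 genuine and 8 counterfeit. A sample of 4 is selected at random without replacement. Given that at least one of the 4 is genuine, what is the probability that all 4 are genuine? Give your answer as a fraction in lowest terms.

Work in counts. Selections with at least one genuine: C(20,4) − C(8,4) = 4845 − 70 = 4775.
Of those, selections where all 4 are genuine: C(12,4) = 495.
Conditional probability = 495/4775 = 99/955.

99/955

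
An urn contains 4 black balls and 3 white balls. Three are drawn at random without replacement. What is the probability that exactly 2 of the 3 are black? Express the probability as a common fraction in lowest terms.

The sample space is all 3-subsets of the 7: C(7,3) = 35.
Selections with exactly 2 black: choose 2 of the 4 black and 1 of the 3 white, C(4,2)·C(3,1) = 6·3 = 18.
Probability = 18/35.

18/35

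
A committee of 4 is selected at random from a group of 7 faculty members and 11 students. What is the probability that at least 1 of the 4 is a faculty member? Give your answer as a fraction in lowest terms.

91/102

There are C(18,4) = 3060 ways to choose the 4.
The complement is all 4 are students: C(11,4) = 330.
Probability = 1 − 330/3060 = 2730/3060 = 91/102.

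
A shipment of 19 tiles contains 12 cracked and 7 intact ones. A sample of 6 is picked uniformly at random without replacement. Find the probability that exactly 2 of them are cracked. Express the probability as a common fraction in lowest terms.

Total number of selections: C(19,6) = 27132.
Selections with exactly 2 cracked: choose 2 of the 12 cracked and 4 of the 7 intact, C(12,2)·C(7,4) = 66·35 = 2310.
Probability = 2310/27132 = 55/646.

55/646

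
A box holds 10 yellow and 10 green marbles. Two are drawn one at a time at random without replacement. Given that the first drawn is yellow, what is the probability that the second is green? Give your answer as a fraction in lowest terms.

After removing one yellow, 19 remain: 9 yellow and 10 green.
So the probability the next is green is 10/19.

10/19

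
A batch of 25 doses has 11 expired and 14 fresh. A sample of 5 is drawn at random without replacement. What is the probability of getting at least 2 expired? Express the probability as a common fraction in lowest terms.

There are C(25,5) = 53130 ways to choose the 5.
Favorable selections (at least 2 expired): C(11,2)·C(14,3) + C(11,3)·C(14,2) + C(11,4)·C(14,1) + C(11,5)·C(14,0) = 20020 + 15015 + 4620 + 462 = 40117.
Probability = 40117/53130 = 521/690.

521/690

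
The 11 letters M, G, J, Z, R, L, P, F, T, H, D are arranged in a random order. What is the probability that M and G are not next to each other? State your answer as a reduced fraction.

There are 11! = 39916800 arrangements.
Arrangements with M and G adjacent: 2·10! = 7257600.
So not adjacent: 39916800 − 7257600 = 32659200, probability 32659200/39916800 = 9/11.

9/11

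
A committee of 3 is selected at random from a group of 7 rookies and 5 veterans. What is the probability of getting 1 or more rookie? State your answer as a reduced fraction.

There are C(12,3) = 220 ways to choose the 3.
The complement is all 3 are veterans: C(5,3) = 10.
Probability = 1 − 10/220 = 210/220 = 21/22.

21/22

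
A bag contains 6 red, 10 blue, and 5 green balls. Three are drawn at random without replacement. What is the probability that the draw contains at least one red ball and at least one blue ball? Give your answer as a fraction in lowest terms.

72/133

There are C(21,3) = 1330 possible draws.
By inclusion-exclusion on the complements, draws missing all red or all blue: C(15,3) + C(11,3) − C(5,3) = 455 + 165 − 10 = 610.
So draws with at least one of each: 1330 − 610 = 720, probability 720/1330 = 72/133.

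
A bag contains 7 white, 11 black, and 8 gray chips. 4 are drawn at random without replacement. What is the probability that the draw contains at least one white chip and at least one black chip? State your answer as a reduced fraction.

9779/14950

There are C(26,4) = 14950 possible draws.
By inclusion-exclusion on the complements, draws missing all white or all black: C(19,4) + C(15,4) − C(8,4) = 3876 + 1365 − 70 = 5171.
So draws with at least one of each: 14950 − 5171 = 9779, probability 9779/14950.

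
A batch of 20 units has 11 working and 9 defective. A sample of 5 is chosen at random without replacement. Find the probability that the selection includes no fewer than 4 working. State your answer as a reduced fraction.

There are C(20,5) = 15504 ways to choose the 5.
Favorable selections (no fewer than 4 working): C(11,4)·C(9,1) + C(11,5)·C(9,0) = 2970 + 462 = 3432.
Probability = 3432/15504 = 143/646.

143/646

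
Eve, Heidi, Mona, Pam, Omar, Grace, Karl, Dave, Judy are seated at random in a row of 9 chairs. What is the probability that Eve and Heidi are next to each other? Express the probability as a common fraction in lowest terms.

There are 9! = 362880 arrangements.
Treat Eve and Heidi as a block: 8! arrangements of the blocks × 2 orders within the block = 2·40320 = 80640.
Probability = 80640/362880 = 2/9.

2/9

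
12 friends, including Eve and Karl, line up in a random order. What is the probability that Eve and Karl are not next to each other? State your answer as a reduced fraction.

5/6

There are 12! = 479001600 arrangements.
Arrangements with Eve and Karl adjacent: 2·11! = 79833600.
So not adjacent: 479001600 − 79833600 = 399168000, probability 399168000/479001600 = 5/6.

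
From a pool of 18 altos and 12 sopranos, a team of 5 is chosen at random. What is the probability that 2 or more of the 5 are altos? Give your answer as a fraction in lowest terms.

1054/1131

There are C(30,5) = 142506 ways to choose the 5.
Count the complement (fewer than 2 altos): C(18,0)·C(12,5) + C(18,1)·C(12,4) = 792 + 8910 = 9702.
Probability = 1 − 9702/142506 = 132804/142506 = 1054/1131.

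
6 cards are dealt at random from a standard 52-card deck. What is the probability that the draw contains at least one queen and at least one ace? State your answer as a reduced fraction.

There are C(52,6) = 20358520 possible draws.
By inclusion-exclusion on the complements, draws missing all queens or all aces: C(48,6) + C(48,6) − C(44,6) = 12271512 + 12271512 − 7059052 = 17483972.
So draws with at least one of each: 20358520 − 17483972 = 2874548, probability 2874548/20358520 = 718637/5089630.

718637/5089630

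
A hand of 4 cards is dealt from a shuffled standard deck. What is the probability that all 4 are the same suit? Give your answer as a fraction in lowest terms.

44/4165

There are C(52,4) = 270725 possible 4-card hands.
Hands of one suit: 4 suits × C(13,4) = 4·715 = 2860.
Probability = 2860/270725 = 44/4165.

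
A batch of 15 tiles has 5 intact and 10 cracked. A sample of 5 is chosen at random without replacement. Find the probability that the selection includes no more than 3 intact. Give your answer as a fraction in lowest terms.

Total selections: C(15,5) = 3003.
Favorable selections (no more than 3 intact): C(5,0)·C(10,5) + C(5,1)·C(10,4) + C(5,2)·C(10,3) + C(5,3)·C(10,2) = 252 + 1050 + 1200 + 450 = 2952.
Probability = 2952/3003 = 984/1001.

984/1001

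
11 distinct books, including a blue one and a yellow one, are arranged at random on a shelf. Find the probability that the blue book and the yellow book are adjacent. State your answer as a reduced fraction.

2/11

There are 11! = 39916800 arrangements.
Treat the blue book and the yellow book as a block: 10! arrangements of the blocks × 2 orders within the block = 2·3628800 = 7257600.
Probability = 7257600/39916800 = 2/11.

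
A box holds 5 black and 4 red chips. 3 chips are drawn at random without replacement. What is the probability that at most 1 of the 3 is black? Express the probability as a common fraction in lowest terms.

Total selections: C(9,3) = 84.
Favorable selections (at most 1 black): C(5,0)·C(4,3) + C(5,1)·C(4,2) = 4 + 30 = 34.
Probability = 34/84 = 17/42.

17/42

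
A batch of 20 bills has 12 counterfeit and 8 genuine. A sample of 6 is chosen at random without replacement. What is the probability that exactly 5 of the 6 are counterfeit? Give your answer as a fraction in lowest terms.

264/1615

There are C(20,6) = 38760 ways to choose 6 from 20.
Selections with exactly 5 counterfeit: choose 5 of the 12 counterfeit and 1 of the 8 genuine, C(12,5)·C(8,1) = 792·8 = 6336.
Probability = 6336/38760 = 264/1615.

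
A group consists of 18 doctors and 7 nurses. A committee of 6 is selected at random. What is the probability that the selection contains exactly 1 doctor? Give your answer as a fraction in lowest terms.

Total number of selections: C(25,6) = 177100.
Selections with exactly 1 doctor: choose 1 of the 18 doctors and 5 of the 7 nurses, C(18,1)·C(7,5) = 18·21 = 378.
Probability = 378/177100 = 27/12650.

27/12650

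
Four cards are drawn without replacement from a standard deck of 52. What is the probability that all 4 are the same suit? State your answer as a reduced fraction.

There are C(52,4) = 270725 possible 4-card hands.
Hands of one suit: 4 suits × C(13,4) = 4·715 = 2860.
Probability = 2860/270725 = 44/4165.

44/4165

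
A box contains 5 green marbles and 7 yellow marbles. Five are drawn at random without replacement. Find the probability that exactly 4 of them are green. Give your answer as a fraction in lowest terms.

There are C(12,5) = 792 ways to choose 5 from 12.
Selections with exactly 4 green: choose 4 of the 5 green and 1 of the 7 yellow, C(5,4)·C(7,1) = 5·7 = 35.
Probability = 35/792.

35/792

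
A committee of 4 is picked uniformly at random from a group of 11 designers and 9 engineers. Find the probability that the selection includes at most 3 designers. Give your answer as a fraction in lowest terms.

There are C(20,4) = 4845 ways to choose the 4.
The complement is exactly 4 designers: C(11,4)·C(9,0) = 330.
Probability = 1 − 330/4845 = 4515/4845 = 301/323.

301/323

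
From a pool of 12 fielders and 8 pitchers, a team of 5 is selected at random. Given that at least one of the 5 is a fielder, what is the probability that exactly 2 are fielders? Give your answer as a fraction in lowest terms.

Work in counts. Selections with at least one fielder: C(20,5) − C(8,5) = 15504 − 56 = 15448.
Of those, selections where exactly 2 are fielders: C(12,2)·C(8,3) = 66·56 = 3696.
Conditional probability = 3696/15448 = 462/1931.

462/1931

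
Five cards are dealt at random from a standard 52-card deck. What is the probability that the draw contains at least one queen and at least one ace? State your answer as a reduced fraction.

6509/64974

There are C(52,5) = 2598960 possible draws.
By inclusion-exclusion on the complements, draws missing all queens or all aces: C(48,5) + C(48,5) − C(44,5) = 1712304 + 1712304 − 1086008 = 2338600.
So draws with at least one of each: 2598960 − 2338600 = 260360, probability 260360/2598960 = 6509/64974.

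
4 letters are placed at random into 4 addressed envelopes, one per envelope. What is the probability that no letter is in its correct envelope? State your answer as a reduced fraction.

3/8

There are 4! = 24 assignments.
By inclusion-exclusion, assignments with no fixed points: C(4,0)·4! − C(4,1)·3! + C(4,2)·2! − C(4,3)·1! + C(4,4)·0! = 9.
Probability = 9/24 = 3/8.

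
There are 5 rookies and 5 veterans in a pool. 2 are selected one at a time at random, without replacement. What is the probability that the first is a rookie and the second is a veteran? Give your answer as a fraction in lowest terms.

Multiply the conditional probabilities at each draw: 5/10 · 5/9 = 25/90 = 5/18.

5/18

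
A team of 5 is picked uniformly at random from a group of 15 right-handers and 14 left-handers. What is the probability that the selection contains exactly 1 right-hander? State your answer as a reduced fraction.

11/87

There are C(29,5) = 118755 ways to choose 5 from 29.
Selections with exactly 1 right-hander: choose 1 of the 15 right-handers and 4 of the 14 left-handers, C(15,1)·C(14,4) = 15·1001 = 15015.
Probability = 15015/118755 = 11/87.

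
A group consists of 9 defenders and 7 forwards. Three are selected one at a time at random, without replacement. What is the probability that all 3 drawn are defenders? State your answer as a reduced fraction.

3/20

Multiply the conditional probabilities at each draw: 9/16 · 8/15 · 7/14 = 504/3360 = 3/20.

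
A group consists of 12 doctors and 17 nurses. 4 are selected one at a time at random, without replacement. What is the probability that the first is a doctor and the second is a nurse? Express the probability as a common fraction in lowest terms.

Multiply the conditional probabilities at each draw: 12/29 · 17/28 = 204/812 = 51/203.

51/203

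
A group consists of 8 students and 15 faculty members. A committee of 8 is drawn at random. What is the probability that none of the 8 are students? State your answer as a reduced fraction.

195/14858

There are C(23,8) = 490314 possible selections.
Selections with no students (all faculty members): C(15,8) = 6435.
Probability = 6435/490314 = 195/14858.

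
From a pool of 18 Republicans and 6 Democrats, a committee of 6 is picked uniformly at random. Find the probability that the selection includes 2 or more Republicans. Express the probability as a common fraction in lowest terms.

134487/134596

There are C(24,6) = 134596 ways to choose the 6.
Count the complement (fewer than 2 Republicans): C(18,0)·C(6,6) + C(18,1)·C(6,5) = 1 + 108 = 109.
Probability = 1 − 109/134596 = 134487/134596.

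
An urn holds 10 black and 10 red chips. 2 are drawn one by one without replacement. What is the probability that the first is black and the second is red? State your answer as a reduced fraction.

Multiply the conditional probabilities at each draw: 10/20 · 10/19 = 100/380 = 5/19.

5/19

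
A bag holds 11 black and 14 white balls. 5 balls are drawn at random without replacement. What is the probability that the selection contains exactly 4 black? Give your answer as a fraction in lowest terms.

There are C(25,5) = 53130 ways to choose 5 from 25.
Selections with exactly 4 black: choose 4 of the 11 black and 1 of the 14 white, C(11,4)·C(14,1) = 330·14 = 4620.
Probability = 4620/53130 = 2/23.

2/23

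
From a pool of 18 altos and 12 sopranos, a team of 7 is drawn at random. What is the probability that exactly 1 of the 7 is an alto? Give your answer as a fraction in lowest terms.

77/9425

There are C(30,7) = 2035800 ways to choose 7 from 30.
Selections with exactly 1 alto: choose 1 of the 18 altos and 6 of the 12 sopranos, C(18,1)·C(12,6) = 18·924 = 16632.
Probability = 16632/2035800 = 77/9425.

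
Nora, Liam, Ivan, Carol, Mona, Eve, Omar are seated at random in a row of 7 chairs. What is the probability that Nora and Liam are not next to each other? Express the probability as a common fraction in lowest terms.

5/7

There are 7! = 5040 arrangements.
Arrangements with Nora and Liam adjacent: 2·6! = 1440.
So not adjacent: 5040 − 1440 = 3600, probability 3600/5040 = 5/7.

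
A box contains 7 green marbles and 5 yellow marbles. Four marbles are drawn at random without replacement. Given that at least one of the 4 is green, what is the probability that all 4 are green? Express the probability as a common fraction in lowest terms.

1/14

Work in counts. Selections with at least one green: C(12,4) − C(5,4) = 495 − 5 = 490.
Of those, selections where all 4 are green: C(7,4) = 35.
Conditional probability = 35/490 = 1/14.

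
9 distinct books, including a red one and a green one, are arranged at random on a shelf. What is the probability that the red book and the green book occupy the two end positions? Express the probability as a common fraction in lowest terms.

There are 9! = 362880 arrangements.
Place the red book and the green book at the ends in 2 ways, arrange the remaining 7 in 7! = 5040 ways: 2·5040 = 10080.
Probability = 10080/362880 = 1/36.

1/36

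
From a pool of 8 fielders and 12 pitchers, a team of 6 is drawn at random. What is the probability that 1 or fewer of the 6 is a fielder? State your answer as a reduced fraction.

Total selections: C(20,6) = 38760.
Favorable selections (1 or fewer fielder): C(8,0)·C(12,6) + C(8,1)·C(12,5) = 924 + 6336 = 7260.
Probability = 7260/38760 = 121/646.

121/646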